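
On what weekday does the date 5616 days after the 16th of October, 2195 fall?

Sunday

First find the weekday of Oct 16, 2195. Doomsday rule: the anchor day for the 2100s is Sunday. For year 95: 95÷12 = 7 r 11, and 11÷4 = 2, so 7+11+2 = 20.
Sunday + 20 ≡ Saturday — that's 2195's doomsday.
In October the doomsday date is Oct 10.
Oct 16 is 6 days after Oct 10; 6 mod 7 = 6, so Saturday + 6 = Friday.
5616 mod 7 = 2, so 5616 days after a Friday is Friday + 2 = Sunday.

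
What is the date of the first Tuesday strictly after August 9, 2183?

August 12, 2183

Aug 9, 2183 is a Saturday.
From Saturday to the next Tuesday is 3 days.
Aug 9, 2183 + 3 = Aug 12, 2183.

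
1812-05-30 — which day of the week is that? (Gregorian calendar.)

Doomsday rule: the anchor day for the 1800s is Friday. For year 12: 12÷12 = 1 r 0, and 0÷4 = 0, so 1+0+0 = 1.
Friday + 1 ≡ Saturday — that's 1812's doomsday.
In May the doomsday date is May 9.
May 30 is 21 days after May 9; 21 mod 7 = 0, so Saturday + 0 = Saturday.

Saturday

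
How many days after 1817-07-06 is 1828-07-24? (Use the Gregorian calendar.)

Jul 6, 1817 → Jul 6, 1818: 365 days.
Jul 6, 1818 → Jul 6, 1819: 365 days.
Jul 6, 1819 → Jul 6, 1820: 366 days (Feb 29, 1820 is in that span).
Jul 6, 1820 → Jul 6, 1821: 365 days.
Jul 6, 1821 → Jul 6, 1822: 365 days.
Jul 6, 1822 → Jul 6, 1823: 365 days.
Jul 6, 1823 → Jul 6, 1824: 366 days (Feb 29, 1824 is in that span).
Jul 6, 1824 → Jul 6, 1825: 365 days.
Jul 6, 1825 → Jul 6, 1826: 365 days.
Jul 6, 1826 → Jul 6, 1827: 365 days.
Jul 6, 1827 → Aug 6, 1827: 31 days (July has 31).
Aug 6, 1827 → Sep 6, 1827: 31 days (August has 31).
Sep 6, 1827 → Oct 6, 1827: 30 days (September has 30).
Oct 6, 1827 → Nov 6, 1827: 31 days (October has 31).
Nov 6, 1827 → Dec 6, 1827: 30 days (November has 30).
Dec 6, 1827 → Jan 6, 1828: 31 days (December has 31).
Jan 6, 1828 → Feb 6, 1828: 31 days (January has 31).
Feb 6, 1828 → Mar 6, 1828: 29 days (February has 29).
Mar 6, 1828 → Apr 6, 1828: 31 days (March has 31).
Apr 6, 1828 → May 6, 1828: 30 days (April has 30).
May 6, 1828 → Jun 6, 1828: 31 days (May has 31).
Jun 6, 1828 → Jul 6, 1828: 30 days (June has 30).
Jul 6, 1828 → Jul 24, 1828: 18 days.
Total: 4036 days.

4036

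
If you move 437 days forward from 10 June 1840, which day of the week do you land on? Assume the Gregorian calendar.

First find the weekday of Jun 10, 1840. Doomsday rule: the anchor day for the 1800s is Friday. For year 40: 40÷12 = 3 r 4, and 4÷4 = 1, so 3+4+1 = 8.
Friday + 8 ≡ Saturday — that's 1840's doomsday.
In June the doomsday date is Jun 6.
Jun 10 is 4 days after Jun 6; 4 mod 7 = 4, so Saturday + 4 = Wednesday.
437 mod 7 = 3, so 437 days after a Wednesday is Wednesday + 3 = Saturday.

Saturday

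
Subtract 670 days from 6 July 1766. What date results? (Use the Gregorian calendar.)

September 4, 1764

−365 (one year) → Jul 6, 1765 (305 left).
−6 → Jun 30, 1765 (end of Jun, 30 days; 299 left).
−30 → May 31, 1765 (end of May, 31 days; 269 left).
−31 → Apr 30, 1765 (end of Apr, 30 days; 238 left).
−30 → Mar 31, 1765 (end of Mar, 31 days; 208 left).
−31 → Feb 28, 1765 (end of Feb, 28 days; 177 left).
−28 → Jan 31, 1765 (end of Jan, 31 days; 149 left).
−31 → Dec 31, 1764 (end of Dec, 31 days; 118 left).
−31 → Nov 30, 1764 (end of Nov, 30 days; 87 left).
−30 → Oct 31, 1764 (end of Oct, 31 days; 57 left).
−31 → Sep 30, 1764 (end of Sep, 30 days; 26 left).
−26 → Sep 4, 1764.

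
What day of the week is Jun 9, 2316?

Friday

Doomsday rule: the anchor day for the 2300s is Wednesday. For year 16: 16÷12 = 1 r 4, and 4÷4 = 1, so 1+4+1 = 6.
Wednesday + 6 ≡ Tuesday — that's 2316's doomsday.
In June the doomsday date is Jun 6.
Jun 9 is 3 days after Jun 6; 3 mod 7 = 3, so Tuesday + 3 = Friday.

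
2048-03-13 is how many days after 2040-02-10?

Feb 10, 2040 → Feb 10, 2041: 366 days (Feb 29, 2040 is in that span).
Feb 10, 2041 → Feb 10, 2042: 365 days.
Feb 10, 2042 → Feb 10, 2043: 365 days.
Feb 10, 2043 → Feb 10, 2044: 365 days.
Feb 10, 2044 → Feb 10, 2045: 366 days (Feb 29, 2044 is in that span).
Feb 10, 2045 → Feb 10, 2046: 365 days.
Feb 10, 2046 → Feb 10, 2047: 365 days.
Feb 10, 2047 → Mar 10, 2047: 28 days (February has 28).
Mar 10, 2047 → Apr 10, 2047: 31 days (March has 31).
Apr 10, 2047 → May 10, 2047: 30 days (April has 30).
May 10, 2047 → Jun 10, 2047: 31 days (May has 31).
Jun 10, 2047 → Jul 10, 2047: 30 days (June has 30).
Jul 10, 2047 → Aug 10, 2047: 31 days (July has 31).
Aug 10, 2047 → Sep 10, 2047: 31 days (August has 31).
Sep 10, 2047 → Oct 10, 2047: 30 days (September has 30).
Oct 10, 2047 → Nov 10, 2047: 31 days (October has 31).
Nov 10, 2047 → Dec 10, 2047: 30 days (November has 30).
Dec 10, 2047 → Jan 10, 2048: 31 days (December has 31).
Jan 10, 2048 → Feb 10, 2048: 31 days (January has 31).
Feb 10, 2048 → Mar 10, 2048: 29 days (February has 29).
Mar 10, 2048 → Mar 13, 2048: 3 days.
Total: 2954 days.

2954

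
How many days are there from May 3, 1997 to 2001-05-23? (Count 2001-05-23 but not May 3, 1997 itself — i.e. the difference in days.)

1481

May 3, 1997 → May 3, 1998: 365 days.
May 3, 1998 → May 3, 1999: 365 days.
May 3, 1999 → May 3, 2000: 366 days (Feb 29, 2000 is in that span).
May 3, 2000 → Jun 3, 2000: 31 days (May has 31).
Jun 3, 2000 → Jul 3, 2000: 30 days (June has 30).
Jul 3, 2000 → Aug 3, 2000: 31 days (July has 31).
Aug 3, 2000 → Sep 3, 2000: 31 days (August has 31).
Sep 3, 2000 → Oct 3, 2000: 30 days (September has 30).
Oct 3, 2000 → Nov 3, 2000: 31 days (October has 31).
Nov 3, 2000 → Dec 3, 2000: 30 days (November has 30).
Dec 3, 2000 → Jan 3, 2001: 31 days (December has 31).
Jan 3, 2001 → Feb 3, 2001: 31 days (January has 31).
Feb 3, 2001 → Mar 3, 2001: 28 days (February has 28).
Mar 3, 2001 → Apr 3, 2001: 31 days (March has 31).
Apr 3, 2001 → May 3, 2001: 30 days (April has 30).
May 3, 2001 → May 23, 2001: 20 days.
Total: 1481 days.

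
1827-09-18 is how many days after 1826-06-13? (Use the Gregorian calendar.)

Jun 13, 1826 → Jun 13, 1827: 365 days.
Jun 13, 1827 → Jul 13, 1827: 30 days (June has 30).
Jul 13, 1827 → Aug 13, 1827: 31 days (July has 31).
Aug 13, 1827 → Sep 13, 1827: 31 days (August has 31).
Sep 13, 1827 → Sep 18, 1827: 5 days.
Total: 462 days.

462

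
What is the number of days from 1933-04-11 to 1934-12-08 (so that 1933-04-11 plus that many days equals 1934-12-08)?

Apr 11, 1933 → Apr 11, 1934: 365 days.
Apr 11, 1934 → May 11, 1934: 30 days (April has 30).
May 11, 1934 → Jun 11, 1934: 31 days (May has 31).
Jun 11, 1934 → Jul 11, 1934: 30 days (June has 30).
Jul 11, 1934 → Aug 11, 1934: 31 days (July has 31).
Aug 11, 1934 → Sep 11, 1934: 31 days (August has 31).
Sep 11, 1934 → Oct 11, 1934: 30 days (September has 30).
Oct 11, 1934 → Nov 11, 1934: 31 days (October has 31).
Nov 11, 1934 → Dec 8, 1934: 27 days.
Total: 606 days.

606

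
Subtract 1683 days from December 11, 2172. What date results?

−366 (one year; includes Feb 29, 2172) → Dec 11, 2171 (1317 left).
−365 (one year) → Dec 11, 2170 (952 left).
−365 (one year) → Dec 11, 2169 (587 left).
−365 (one year) → Dec 11, 2168 (222 left).
−11 → Nov 30, 2168 (end of Nov, 30 days; 211 left).
−30 → Oct 31, 2168 (end of Oct, 31 days; 181 left).
−31 → Sep 30, 2168 (end of Sep, 30 days; 150 left).
−30 → Aug 31, 2168 (end of Aug, 31 days; 120 left).
−31 → Jul 31, 2168 (end of Jul, 31 days; 89 left).
−31 → Jun 30, 2168 (end of Jun, 30 days; 58 left).
−30 → May 31, 2168 (end of May, 31 days; 28 left).
−28 → May 3, 2168.

May 3, 2168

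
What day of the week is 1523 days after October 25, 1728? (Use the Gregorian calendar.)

Friday

First find the weekday of Oct 25, 1728. Doomsday rule: the anchor day for the 1700s is Sunday. For year 28: 28÷12 = 2 r 4, and 4÷4 = 1, so 2+4+1 = 7.
Sunday + 7 ≡ Sunday — that's 1728's doomsday.
In October the doomsday date is Oct 10.
Oct 25 is 15 days after Oct 10; 15 mod 7 = 1, so Sunday + 1 = Monday.
1523 mod 7 = 4, so 1523 days after a Monday is Monday + 4 = Friday.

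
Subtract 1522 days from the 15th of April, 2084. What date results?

February 14, 2080

−366 (one year; includes Feb 29, 2084) → Apr 15, 2083 (1156 left).
−365 (one year) → Apr 15, 2082 (791 left).
−365 (one year) → Apr 15, 2081 (426 left).
−365 (one year) → Apr 15, 2080 (61 left).
−15 → Mar 31, 2080 (end of Mar, 31 days; 46 left).
−31 → Feb 29, 2080 (end of Feb, 29 days; 15 left).
−15 → Feb 14, 2080.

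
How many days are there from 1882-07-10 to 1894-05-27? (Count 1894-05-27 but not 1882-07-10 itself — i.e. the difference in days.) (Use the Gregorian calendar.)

4339

Jul 10, 1882 → Jul 10, 1883: 365 days.
Jul 10, 1883 → Jul 10, 1884: 366 days (Feb 29, 1884 is in that span).
Jul 10, 1884 → Jul 10, 1885: 365 days.
Jul 10, 1885 → Jul 10, 1886: 365 days.
Jul 10, 1886 → Jul 10, 1887: 365 days.
Jul 10, 1887 → Jul 10, 1888: 366 days (Feb 29, 1888 is in that span).
Jul 10, 1888 → Jul 10, 1889: 365 days.
Jul 10, 1889 → Jul 10, 1890: 365 days.
Jul 10, 1890 → Jul 10, 1891: 365 days.
Jul 10, 1891 → Jul 10, 1892: 366 days (Feb 29, 1892 is in that span).
Jul 10, 1892 → Jul 10, 1893: 365 days.
Jul 10, 1893 → Aug 10, 1893: 31 days (July has 31).
Aug 10, 1893 → Sep 10, 1893: 31 days (August has 31).
Sep 10, 1893 → Oct 10, 1893: 30 days (September has 30).
Oct 10, 1893 → Nov 10, 1893: 31 days (October has 31).
Nov 10, 1893 → Dec 10, 1893: 30 days (November has 30).
Dec 10, 1893 → Jan 10, 1894: 31 days (December has 31).
Jan 10, 1894 → Feb 10, 1894: 31 days (January has 31).
Feb 10, 1894 → Mar 10, 1894: 28 days (February has 28).
Mar 10, 1894 → Apr 10, 1894: 31 days (March has 31).
Apr 10, 1894 → May 10, 1894: 30 days (April has 30).
May 10, 1894 → May 27, 1894: 17 days.
Total: 4339 days.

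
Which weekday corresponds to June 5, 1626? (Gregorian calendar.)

Friday

Doomsday rule: the anchor day for the 1600s is Tuesday. For year 26: 26÷12 = 2 r 2, and 2÷4 = 0, so 2+2+0 = 4.
Tuesday + 4 ≡ Saturday — that's 1626's doomsday.
In June the doomsday date is Jun 6.
Jun 5 is 1 day before Jun 6; 1 mod 7 = 1, so Saturday − 1 = Friday.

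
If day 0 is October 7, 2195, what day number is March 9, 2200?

Oct 7, 2195 → Oct 7, 2196: 366 days (Feb 29, 2196 is in that span).
Oct 7, 2196 → Oct 7, 2197: 365 days.
Oct 7, 2197 → Oct 7, 2198: 365 days.
Oct 7, 2198 → Oct 7, 2199: 365 days.
Oct 7, 2199 → Nov 7, 2199: 31 days (October has 31).
Nov 7, 2199 → Dec 7, 2199: 30 days (November has 30).
Dec 7, 2199 → Jan 7, 2200: 31 days (December has 31).
Jan 7, 2200 → Feb 7, 2200: 31 days (January has 31).
Feb 7, 2200 → Mar 7, 2200: 28 days (February has 28).
Mar 7, 2200 → Mar 9, 2200: 2 days.
Total: 1614 days.

1614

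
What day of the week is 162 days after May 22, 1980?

Friday

May 22, 1980 is a Thursday.
162 mod 7 = 1, so 162 days after a Thursday is Thursday + 1 = Friday.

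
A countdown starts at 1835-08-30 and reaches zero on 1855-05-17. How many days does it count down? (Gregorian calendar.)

7200

Aug 30, 1835 → Aug 30, 1836: 366 days (Feb 29, 1836 is in that span).
Aug 30, 1836 → Aug 30, 1837: 365 days.
Aug 30, 1837 → Aug 30, 1838: 365 days.
Aug 30, 1838 → Aug 30, 1839: 365 days.
Aug 30, 1839 → Aug 30, 1840: 366 days (Feb 29, 1840 is in that span).
Aug 30, 1840 → Aug 30, 1841: 365 days.
Aug 30, 1841 → Aug 30, 1842: 365 days.
Aug 30, 1842 → Aug 30, 1843: 365 days.
Aug 30, 1843 → Aug 30, 1844: 366 days (Feb 29, 1844 is in that span).
Aug 30, 1844 → Aug 30, 1845: 365 days.
Aug 30, 1845 → Aug 30, 1846: 365 days.
Aug 30, 1846 → Aug 30, 1847: 365 days.
Aug 30, 1847 → Aug 30, 1848: 366 days (Feb 29, 1848 is in that span).
Aug 30, 1848 → Aug 30, 1849: 365 days.
Aug 30, 1849 → Aug 30, 1850: 365 days.
Aug 30, 1850 → Aug 30, 1851: 365 days.
Aug 30, 1851 → Aug 30, 1852: 366 days (Feb 29, 1852 is in that span).
Aug 30, 1852 → Aug 30, 1853: 365 days.
Aug 30, 1853 → Aug 30, 1854: 365 days.
Aug 30, 1854 → Sep 30, 1854: 31 days (August has 31).
Sep 30, 1854 → Oct 30, 1854: 30 days (September has 30).
Oct 30, 1854 → Nov 30, 1854: 31 days (October has 31).
Nov 30, 1854 → Dec 30, 1854: 30 days (November has 30).
Dec 30, 1854 → Jan 30, 1855: 31 days (December has 31).
Jan 30, 1855 → Feb 28, 1855: 29 days (January has 31).
Feb 28, 1855 → Mar 28, 1855: 28 days (February has 28).
Mar 28, 1855 → Apr 28, 1855: 31 days (March has 31).
Apr 28, 1855 → May 17, 1855: 19 days.
Total: 7200 days.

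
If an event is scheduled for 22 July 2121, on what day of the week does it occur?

Tuesday

Doomsday rule: the anchor day for the 2100s is Sunday. For year 21: 21÷12 = 1 r 9, and 9÷4 = 2, so 1+9+2 = 12.
Sunday + 12 ≡ Friday — that's 2121's doomsday.
In July the doomsday date is Jul 11.
Jul 22 is 11 days after Jul 11; 11 mod 7 = 4, so Friday + 4 = Tuesday.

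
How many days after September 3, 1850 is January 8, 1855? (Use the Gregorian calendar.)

1588

Sep 3, 1850 → Sep 3, 1851: 365 days.
Sep 3, 1851 → Sep 3, 1852: 366 days (Feb 29, 1852 is in that span).
Sep 3, 1852 → Sep 3, 1853: 365 days.
Sep 3, 1853 → Sep 3, 1854: 365 days.
Sep 3, 1854 → Oct 3, 1854: 30 days (September has 30).
Oct 3, 1854 → Nov 3, 1854: 31 days (October has 31).
Nov 3, 1854 → Dec 3, 1854: 30 days (November has 30).
Dec 3, 1854 → Jan 3, 1855: 31 days (December has 31).
Jan 3, 1855 → Jan 8, 1855: 5 days.
Total: 1588 days.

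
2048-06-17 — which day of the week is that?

Wednesday

January 1, 2048 is a Wednesday.
Jan 1, 2048 → Feb 1, 2048: 31 days (January has 31).
Feb 1, 2048 → Mar 1, 2048: 29 days (February has 29).
Mar 1, 2048 → Apr 1, 2048: 31 days (March has 31).
Apr 1, 2048 → May 1, 2048: 30 days (April has 30).
May 1, 2048 → Jun 1, 2048: 31 days (May has 31).
Jun 1, 2048 → Jun 17, 2048: 16 days.
Total: 168 days.
168 mod 7 = 0, so Wednesday + 0 = Wednesday.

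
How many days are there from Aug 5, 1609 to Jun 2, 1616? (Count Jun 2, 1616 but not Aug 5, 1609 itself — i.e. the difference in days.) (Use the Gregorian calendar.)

Aug 5, 1609 → Aug 5, 1610: 365 days.
Aug 5, 1610 → Aug 5, 1611: 365 days.
Aug 5, 1611 → Aug 5, 1612: 366 days (Feb 29, 1612 is in that span).
Aug 5, 1612 → Aug 5, 1613: 365 days.
Aug 5, 1613 → Aug 5, 1614: 365 days.
Aug 5, 1614 → Aug 5, 1615: 365 days.
Aug 5, 1615 → Sep 5, 1615: 31 days (August has 31).
Sep 5, 1615 → Oct 5, 1615: 30 days (September has 30).
Oct 5, 1615 → Nov 5, 1615: 31 days (October has 31).
Nov 5, 1615 → Dec 5, 1615: 30 days (November has 30).
Dec 5, 1615 → Jan 5, 1616: 31 days (December has 31).
Jan 5, 1616 → Feb 5, 1616: 31 days (January has 31).
Feb 5, 1616 → Mar 5, 1616: 29 days (February has 29).
Mar 5, 1616 → Apr 5, 1616: 31 days (March has 31).
Apr 5, 1616 → May 5, 1616: 30 days (April has 30).
May 5, 1616 → Jun 2, 1616: 28 days.
Total: 2493 days.

2493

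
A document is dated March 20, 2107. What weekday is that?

January 1, 2107 is a Saturday.
Jan 1, 2107 → Feb 1, 2107: 31 days (January has 31).
Feb 1, 2107 → Mar 1, 2107: 28 days (February has 28).
Mar 1, 2107 → Mar 20, 2107: 19 days.
Total: 78 days.
78 mod 7 = 1, so Saturday + 1 = Sunday.

Sunday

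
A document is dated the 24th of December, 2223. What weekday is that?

Doomsday rule: the anchor day for the 2200s is Friday. For year 23: 23÷12 = 1 r 11, and 11÷4 = 2, so 1+11+2 = 14.
Friday + 14 ≡ Friday — that's 2223's doomsday.
In December the doomsday date is Dec 12.
Dec 24 is 12 days after Dec 12; 12 mod 7 = 5, so Friday + 5 = Wednesday.

Wednesday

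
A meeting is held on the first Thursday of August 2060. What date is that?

August 5, 2060

August 1, 2060 is a Sunday.
The first Thursday is therefore August 5 (4 days later).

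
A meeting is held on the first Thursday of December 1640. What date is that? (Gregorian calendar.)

December 6, 1640

December 1, 1640 is a Saturday.
The first Thursday is therefore December 6 (5 days later).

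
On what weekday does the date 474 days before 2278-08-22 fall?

First find the weekday of Aug 22, 2278. Doomsday rule: the anchor day for the 2200s is Friday. For year 78: 78÷12 = 6 r 6, and 6÷4 = 1, so 6+6+1 = 13.
Friday + 13 ≡ Thursday — that's 2278's doomsday.
In August the doomsday date is Aug 8.
Aug 22 is 14 days after Aug 8; 14 mod 7 = 0, so Thursday + 0 = Thursday.
474 mod 7 = 5, so 474 days before a Thursday is Thursday − 5 = Saturday.

Saturday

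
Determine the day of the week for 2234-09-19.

Friday

January 1, 2234 is a Wednesday.
Jan 1, 2234 → Feb 1, 2234: 31 days (January has 31).
Feb 1, 2234 → Mar 1, 2234: 28 days (February has 28).
Mar 1, 2234 → Apr 1, 2234: 31 days (March has 31).
Apr 1, 2234 → May 1, 2234: 30 days (April has 30).
May 1, 2234 → Jun 1, 2234: 31 days (May has 31).
Jun 1, 2234 → Jul 1, 2234: 30 days (June has 30).
Jul 1, 2234 → Aug 1, 2234: 31 days (July has 31).
Aug 1, 2234 → Sep 1, 2234: 31 days (August has 31).
Sep 1, 2234 → Sep 19, 2234: 18 days.
Total: 261 days.
261 mod 7 = 2, so Wednesday + 2 = Friday.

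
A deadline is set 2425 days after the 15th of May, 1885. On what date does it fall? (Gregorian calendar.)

+365 (one year) → May 15, 1886 (2060 left).
+365 (one year) → May 15, 1887 (1695 left).
+366 (one year; includes Feb 29, 1888) → May 15, 1888 (1329 left).
+365 (one year) → May 15, 1889 (964 left).
+365 (one year) → May 15, 1890 (599 left).
+365 (one year) → May 15, 1891 (234 left).
May has 31 days: +17 → Jun 1, 1891 (217 left).
Jun has 30 days: +30 → Jul 1, 1891 (187 left).
Jul has 31 days: +31 → Aug 1, 1891 (156 left).
Aug has 31 days: +31 → Sep 1, 1891 (125 left).
Sep has 30 days: +30 → Oct 1, 1891 (95 left).
Oct has 31 days: +31 → Nov 1, 1891 (64 left).
Nov has 30 days: +30 → Dec 1, 1891 (34 left).
Dec has 31 days: +31 → Jan 1, 1892 (3 left).
+3 → Jan 4, 1892.

January 4, 1892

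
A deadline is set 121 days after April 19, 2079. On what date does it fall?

Apr has 30 days: +12 → May 1, 2079 (109 left).
May has 31 days: +31 → Jun 1, 2079 (78 left).
Jun has 30 days: +30 → Jul 1, 2079 (48 left).
Jul has 31 days: +31 → Aug 1, 2079 (17 left).
+17 → Aug 18, 2079.

August 18, 2079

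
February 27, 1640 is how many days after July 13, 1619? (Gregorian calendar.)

Jul 13, 1619 → Jul 13, 1620: 366 days (Feb 29, 1620 is in that span).
Jul 13, 1620 → Jul 13, 1621: 365 days.
Jul 13, 1621 → Jul 13, 1622: 365 days.
Jul 13, 1622 → Jul 13, 1623: 365 days.
Jul 13, 1623 → Jul 13, 1624: 366 days (Feb 29, 1624 is in that span).
Jul 13, 1624 → Jul 13, 1625: 365 days.
Jul 13, 1625 → Jul 13, 1626: 365 days.
Jul 13, 1626 → Jul 13, 1627: 365 days.
Jul 13, 1627 → Jul 13, 1628: 366 days (Feb 29, 1628 is in that span).
Jul 13, 1628 → Jul 13, 1629: 365 days.
Jul 13, 1629 → Jul 13, 1630: 365 days.
Jul 13, 1630 → Jul 13, 1631: 365 days.
Jul 13, 1631 → Jul 13, 1632: 366 days (Feb 29, 1632 is in that span).
Jul 13, 1632 → Jul 13, 1633: 365 days.
Jul 13, 1633 → Jul 13, 1634: 365 days.
Jul 13, 1634 → Jul 13, 1635: 365 days.
Jul 13, 1635 → Jul 13, 1636: 366 days (Feb 29, 1636 is in that span).
Jul 13, 1636 → Jul 13, 1637: 365 days.
Jul 13, 1637 → Jul 13, 1638: 365 days.
Jul 13, 1638 → Jul 13, 1639: 365 days.
Jul 13, 1639 → Aug 13, 1639: 31 days (July has 31).
Aug 13, 1639 → Sep 13, 1639: 31 days (August has 31).
Sep 13, 1639 → Oct 13, 1639: 30 days (September has 30).
Oct 13, 1639 → Nov 13, 1639: 31 days (October has 31).
Nov 13, 1639 → Dec 13, 1639: 30 days (November has 30).
Dec 13, 1639 → Jan 13, 1640: 31 days (December has 31).
Jan 13, 1640 → Feb 13, 1640: 31 days (January has 31).
Feb 13, 1640 → Feb 27, 1640: 14 days.
Total: 7534 days.

7534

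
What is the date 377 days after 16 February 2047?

Feb has 28 days: +13 → Mar 1, 2047 (364 left).
Mar has 31 days: +31 → Apr 1, 2047 (333 left).
Apr has 30 days: +30 → May 1, 2047 (303 left).
May has 31 days: +31 → Jun 1, 2047 (272 left).
Jun has 30 days: +30 → Jul 1, 2047 (242 left).
Jul has 31 days: +31 → Aug 1, 2047 (211 left).
Aug has 31 days: +31 → Sep 1, 2047 (180 left).
Sep has 30 days: +30 → Oct 1, 2047 (150 left).
Oct has 31 days: +31 → Nov 1, 2047 (119 left).
Nov has 30 days: +30 → Dec 1, 2047 (89 left).
Dec has 31 days: +31 → Jan 1, 2048 (58 left).
Jan has 31 days: +31 → Feb 1, 2048 (27 left).
+27 → Feb 28, 2048.

February 28, 2048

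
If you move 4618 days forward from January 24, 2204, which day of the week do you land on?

Sunday

Jan 24, 2204 is a Tuesday.
4618 mod 7 = 5, so 4618 days after a Tuesday is Tuesday + 5 = Sunday.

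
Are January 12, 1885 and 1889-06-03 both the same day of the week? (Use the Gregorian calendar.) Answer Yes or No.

From Jan 12, 1885 to Jun 3, 1889 is 1603 days.
1603 mod 7 = 0, so they are the same weekday.
(Jan 12, 1885 is a Monday; Jun 3, 1889 is a Monday.)

Yes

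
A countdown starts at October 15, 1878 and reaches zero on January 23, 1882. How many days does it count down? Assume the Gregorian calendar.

1196

Oct 15, 1878 → Oct 15, 1879: 365 days.
Oct 15, 1879 → Oct 15, 1880: 366 days (Feb 29, 1880 is in that span).
Oct 15, 1880 → Oct 15, 1881: 365 days.
Oct 15, 1881 → Nov 15, 1881: 31 days (October has 31).
Nov 15, 1881 → Dec 15, 1881: 30 days (November has 30).
Dec 15, 1881 → Jan 15, 1882: 31 days (December has 31).
Jan 15, 1882 → Jan 23, 1882: 8 days.
Total: 1196 days.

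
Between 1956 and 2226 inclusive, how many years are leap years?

66

Multiples of 4 in [1956,2226]: 68.
Of those, multiples of 100: 3 (not leap unless ÷400).
Multiples of 400: 1.
Leap years = 68 − 3 + 1 = 66.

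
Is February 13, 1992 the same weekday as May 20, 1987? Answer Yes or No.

No

From May 20, 1987 to Feb 13, 1992 is 1730 days.
1730 mod 7 = 1, so they are different weekdays.
(May 20, 1987 is a Wednesday; Feb 13, 1992 is a Thursday.)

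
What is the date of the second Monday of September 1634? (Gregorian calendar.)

September 11, 1634

September 1, 1634 is a Friday.
The first Monday is therefore September 4 (3 days later).
The second Monday is 4 + 1×7 = September 11.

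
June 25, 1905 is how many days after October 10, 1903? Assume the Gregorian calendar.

624

Oct 10, 1903 → Oct 10, 1904: 366 days (Feb 29, 1904 is in that span).
Oct 10, 1904 → Nov 10, 1904: 31 days (October has 31).
Nov 10, 1904 → Dec 10, 1904: 30 days (November has 30).
Dec 10, 1904 → Jan 10, 1905: 31 days (December has 31).
Jan 10, 1905 → Feb 10, 1905: 31 days (January has 31).
Feb 10, 1905 → Mar 10, 1905: 28 days (February has 28).
Mar 10, 1905 → Apr 10, 1905: 31 days (March has 31).
Apr 10, 1905 → May 10, 1905: 30 days (April has 30).
May 10, 1905 → Jun 10, 1905: 31 days (May has 31).
Jun 10, 1905 → Jun 25, 1905: 15 days.
Total: 624 days.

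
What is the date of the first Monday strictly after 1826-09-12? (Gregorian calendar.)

Sep 12, 1826 is a Tuesday.
From Tuesday to the next Monday is 6 days.
Sep 12, 1826 + 6 = Sep 18, 1826.

September 18, 1826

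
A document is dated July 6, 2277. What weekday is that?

Friday

Doomsday rule: the anchor day for the 2200s is Friday. For year 77: 77÷12 = 6 r 5, and 5÷4 = 1, so 6+5+1 = 12.
Friday + 12 ≡ Wednesday — that's 2277's doomsday.
In July the doomsday date is Jul 11.
Jul 6 is 5 days before Jul 11; 5 mod 7 = 5, so Wednesday − 5 = Friday.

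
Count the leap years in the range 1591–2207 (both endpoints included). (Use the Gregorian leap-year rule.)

149

Multiples of 4 in [1591,2207]: 154.
Of those, multiples of 100: 7 (not leap unless ÷400).
Multiples of 400: 2.
Leap years = 154 − 7 + 2 = 149.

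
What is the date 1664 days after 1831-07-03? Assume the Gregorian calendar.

+366 (one year; includes Feb 29, 1832) → Jul 3, 1832 (1298 left).
+365 (one year) → Jul 3, 1833 (933 left).
+365 (one year) → Jul 3, 1834 (568 left).
+365 (one year) → Jul 3, 1835 (203 left).
Jul has 31 days: +29 → Aug 1, 1835 (174 left).
Aug has 31 days: +31 → Sep 1, 1835 (143 left).
Sep has 30 days: +30 → Oct 1, 1835 (113 left).
Oct has 31 days: +31 → Nov 1, 1835 (82 left).
Nov has 30 days: +30 → Dec 1, 1835 (52 left).
Dec has 31 days: +31 → Jan 1, 1836 (21 left).
+21 → Jan 22, 1836.

January 22, 1836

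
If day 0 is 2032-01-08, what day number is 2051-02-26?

Jan 8, 2032 → Jan 8, 2033: 366 days (Feb 29, 2032 is in that span).
Jan 8, 2033 → Jan 8, 2034: 365 days.
Jan 8, 2034 → Jan 8, 2035: 365 days.
Jan 8, 2035 → Jan 8, 2036: 365 days.
Jan 8, 2036 → Jan 8, 2037: 366 days (Feb 29, 2036 is in that span).
Jan 8, 2037 → Jan 8, 2038: 365 days.
Jan 8, 2038 → Jan 8, 2039: 365 days.
Jan 8, 2039 → Jan 8, 2040: 365 days.
Jan 8, 2040 → Jan 8, 2041: 366 days (Feb 29, 2040 is in that span).
Jan 8, 2041 → Jan 8, 2042: 365 days.
Jan 8, 2042 → Jan 8, 2043: 365 days.
Jan 8, 2043 → Jan 8, 2044: 365 days.
Jan 8, 2044 → Jan 8, 2045: 366 days (Feb 29, 2044 is in that span).
Jan 8, 2045 → Jan 8, 2046: 365 days.
Jan 8, 2046 → Jan 8, 2047: 365 days.
Jan 8, 2047 → Jan 8, 2048: 365 days.
Jan 8, 2048 → Jan 8, 2049: 366 days (Feb 29, 2048 is in that span).
Jan 8, 2049 → Jan 8, 2050: 365 days.
Jan 8, 2050 → Jan 8, 2051: 365 days.
Jan 8, 2051 → Feb 8, 2051: 31 days (January has 31).
Feb 8, 2051 → Feb 26, 2051: 18 days.
Total: 6989 days.

6989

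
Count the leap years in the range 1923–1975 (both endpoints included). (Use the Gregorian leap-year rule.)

Multiples of 4 in [1923,1975]: 13.
Of those, multiples of 100: 0 (not leap unless ÷400).
Multiples of 400: 0.
Leap years = 13 − 0 + 0 = 13.

13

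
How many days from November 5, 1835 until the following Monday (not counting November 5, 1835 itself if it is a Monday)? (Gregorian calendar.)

Nov 5, 1835 is a Thursday.
From Thursday to the next Monday is 4 days.

4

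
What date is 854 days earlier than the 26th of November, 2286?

−365 (one year) → Nov 26, 2285 (489 left).
−365 (one year) → Nov 26, 2284 (124 left).
−26 → Oct 31, 2284 (end of Oct, 31 days; 98 left).
−31 → Sep 30, 2284 (end of Sep, 30 days; 67 left).
−30 → Aug 31, 2284 (end of Aug, 31 days; 37 left).
−31 → Jul 31, 2284 (end of Jul, 31 days; 6 left).
−6 → Jul 25, 2284.

July 25, 2284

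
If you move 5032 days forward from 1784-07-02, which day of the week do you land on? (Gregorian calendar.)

Thursday

First find the weekday of Jul 2, 1784. Doomsday rule: the anchor day for the 1700s is Sunday. For year 84: 84÷12 = 7 r 0, and 0÷4 = 0, so 7+0+0 = 7.
Sunday + 7 ≡ Sunday — that's 1784's doomsday.
In July the doomsday date is Jul 11.
Jul 2 is 9 days before Jul 11; 9 mod 7 = 2, so Sunday − 2 = Friday.
5032 mod 7 = 6, so 5032 days after a Friday is Friday + 6 = Thursday.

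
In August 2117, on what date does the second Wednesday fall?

August 11, 2117

August 1, 2117 is a Sunday.
The first Wednesday is therefore August 4 (3 days later).
The second Wednesday is 4 + 1×7 = August 11.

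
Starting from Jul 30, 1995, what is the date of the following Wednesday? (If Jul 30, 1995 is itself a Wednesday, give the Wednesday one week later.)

August 2, 1995

Jul 30, 1995 is a Sunday.
From Sunday to the next Wednesday is 3 days.
Jul 30, 1995 + 3 = Aug 2, 1995.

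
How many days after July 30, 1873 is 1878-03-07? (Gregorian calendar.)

1681

Jul 30, 1873 → Jul 30, 1874: 365 days.
Jul 30, 1874 → Jul 30, 1875: 365 days.
Jul 30, 1875 → Jul 30, 1876: 366 days (Feb 29, 1876 is in that span).
Jul 30, 1876 → Jul 30, 1877: 365 days.
Jul 30, 1877 → Aug 30, 1877: 31 days (July has 31).
Aug 30, 1877 → Sep 30, 1877: 31 days (August has 31).
Sep 30, 1877 → Oct 30, 1877: 30 days (September has 30).
Oct 30, 1877 → Nov 30, 1877: 31 days (October has 31).
Nov 30, 1877 → Dec 30, 1877: 30 days (November has 30).
Dec 30, 1877 → Jan 30, 1878: 31 days (December has 31).
Jan 30, 1878 → Feb 28, 1878: 29 days (January has 31).
Feb 28, 1878 → Mar 7, 1878: 7 days.
Total: 1681 days.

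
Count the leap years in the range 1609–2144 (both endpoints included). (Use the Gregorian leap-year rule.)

Multiples of 4 in [1609,2144]: 134.
Of those, multiples of 100: 5 (not leap unless ÷400).
Multiples of 400: 1.
Leap years = 134 − 5 + 1 = 130.

130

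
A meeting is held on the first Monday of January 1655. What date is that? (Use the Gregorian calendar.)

January 4, 1655

January 1, 1655 is a Friday.
The first Monday is therefore January 4 (3 days later).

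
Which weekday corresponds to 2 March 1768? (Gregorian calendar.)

Doomsday rule: the anchor day for the 1700s is Sunday. For year 68: 68÷12 = 5 r 8, and 8÷4 = 2, so 5+8+2 = 15.
Sunday + 15 ≡ Monday — that's 1768's doomsday.
In March the doomsday date is Mar 14.
Mar 2 is 12 days before Mar 14; 12 mod 7 = 5, so Monday − 5 = Wednesday.

Wednesday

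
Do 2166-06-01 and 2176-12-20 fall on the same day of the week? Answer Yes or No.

From Jun 1, 2166 to Dec 20, 2176 is 3855 days.
3855 mod 7 = 5, so they are different weekdays.
(Jun 1, 2166 is a Sunday; Dec 20, 2176 is a Friday.)

No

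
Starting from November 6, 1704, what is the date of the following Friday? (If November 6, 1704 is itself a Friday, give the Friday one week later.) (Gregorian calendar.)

November 7, 1704

Nov 6, 1704 is a Thursday.
From Thursday to the next Friday is 1 day.
Nov 6, 1704 + 1 = Nov 7, 1704.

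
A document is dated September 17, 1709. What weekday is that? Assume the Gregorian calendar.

Doomsday rule: the anchor day for the 1700s is Sunday. For year 09: 9÷12 = 0 r 9, and 9÷4 = 2, so 0+9+2 = 11.
Sunday + 11 ≡ Thursday — that's 1709's doomsday.
In September the doomsday date is Sep 5.
Sep 17 is 12 days after Sep 5; 12 mod 7 = 5, so Thursday + 5 = Tuesday.

Tuesday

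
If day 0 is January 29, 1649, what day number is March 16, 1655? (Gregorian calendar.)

2237

Jan 29, 1649 → Jan 29, 1650: 365 days.
Jan 29, 1650 → Jan 29, 1651: 365 days.
Jan 29, 1651 → Jan 29, 1652: 365 days.
Jan 29, 1652 → Jan 29, 1653: 366 days (Feb 29, 1652 is in that span).
Jan 29, 1653 → Jan 29, 1654: 365 days.
Jan 29, 1654 → Jan 29, 1655: 365 days.
Jan 29, 1655 → Feb 28, 1655: 30 days (January has 31).
Feb 28, 1655 → Mar 16, 1655: 16 days.
Total: 2237 days.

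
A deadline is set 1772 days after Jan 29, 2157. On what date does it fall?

December 6, 2161

+365 (one year) → Jan 29, 2158 (1407 left).
+365 (one year) → Jan 29, 2159 (1042 left).
+365 (one year) → Jan 29, 2160 (677 left).
+366 (one year; includes Feb 29, 2160) → Jan 29, 2161 (311 left).
Jan has 31 days: +3 → Feb 1, 2161 (308 left).
Feb has 28 days: +28 → Mar 1, 2161 (280 left).
Mar has 31 days: +31 → Apr 1, 2161 (249 left).
Apr has 30 days: +30 → May 1, 2161 (219 left).
May has 31 days: +31 → Jun 1, 2161 (188 left).
Jun has 30 days: +30 → Jul 1, 2161 (158 left).
Jul has 31 days: +31 → Aug 1, 2161 (127 left).
Aug has 31 days: +31 → Sep 1, 2161 (96 left).
Sep has 30 days: +30 → Oct 1, 2161 (66 left).
Oct has 31 days: +31 → Nov 1, 2161 (35 left).
Nov has 30 days: +30 → Dec 1, 2161 (5 left).
+5 → Dec 6, 2161.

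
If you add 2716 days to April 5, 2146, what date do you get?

September 11, 2153

+365 (one year) → Apr 5, 2147 (2351 left).
+366 (one year; includes Feb 29, 2148) → Apr 5, 2148 (1985 left).
+365 (one year) → Apr 5, 2149 (1620 left).
+365 (one year) → Apr 5, 2150 (1255 left).
+365 (one year) → Apr 5, 2151 (890 left).
+366 (one year; includes Feb 29, 2152) → Apr 5, 2152 (524 left).
+365 (one year) → Apr 5, 2153 (159 left).
Apr has 30 days: +26 → May 1, 2153 (133 left).
May has 31 days: +31 → Jun 1, 2153 (102 left).
Jun has 30 days: +30 → Jul 1, 2153 (72 left).
Jul has 31 days: +31 → Aug 1, 2153 (41 left).
Aug has 31 days: +31 → Sep 1, 2153 (10 left).
+10 → Sep 11, 2153.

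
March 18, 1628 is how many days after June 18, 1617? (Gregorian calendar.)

3926

Jun 18, 1617 → Jun 18, 1618: 365 days.
Jun 18, 1618 → Jun 18, 1619: 365 days.
Jun 18, 1619 → Jun 18, 1620: 366 days (Feb 29, 1620 is in that span).
Jun 18, 1620 → Jun 18, 1621: 365 days.
Jun 18, 1621 → Jun 18, 1622: 365 days.
Jun 18, 1622 → Jun 18, 1623: 365 days.
Jun 18, 1623 → Jun 18, 1624: 366 days (Feb 29, 1624 is in that span).
Jun 18, 1624 → Jun 18, 1625: 365 days.
Jun 18, 1625 → Jun 18, 1626: 365 days.
Jun 18, 1626 → Jun 18, 1627: 365 days.
Jun 18, 1627 → Jul 18, 1627: 30 days (June has 30).
Jul 18, 1627 → Aug 18, 1627: 31 days (July has 31).
Aug 18, 1627 → Sep 18, 1627: 31 days (August has 31).
Sep 18, 1627 → Oct 18, 1627: 30 days (September has 30).
Oct 18, 1627 → Nov 18, 1627: 31 days (October has 31).
Nov 18, 1627 → Dec 18, 1627: 30 days (November has 30).
Dec 18, 1627 → Jan 18, 1628: 31 days (December has 31).
Jan 18, 1628 → Feb 18, 1628: 31 days (January has 31).
Feb 18, 1628 → Mar 18, 1628: 29 days.
Total: 3926 days.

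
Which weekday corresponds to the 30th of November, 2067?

Doomsday rule: the anchor day for the 2000s is Tuesday. For year 67: 67÷12 = 5 r 7, and 7÷4 = 1, so 5+7+1 = 13.
Tuesday + 13 ≡ Monday — that's 2067's doomsday.
In November the doomsday date is Nov 7.
Nov 30 is 23 days after Nov 7; 23 mod 7 = 2, so Monday + 2 = Wednesday.

Wednesday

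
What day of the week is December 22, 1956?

Saturday

Doomsday rule: the anchor day for the 1900s is Wednesday. For year 56: 56÷12 = 4 r 8, and 8÷4 = 2, so 4+8+2 = 14.
Wednesday + 14 ≡ Wednesday — that's 1956's doomsday.
In December the doomsday date is Dec 12.
Dec 22 is 10 days after Dec 12; 10 mod 7 = 3, so Wednesday + 3 = Saturday.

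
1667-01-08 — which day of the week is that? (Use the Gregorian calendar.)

Doomsday rule: the anchor day for the 1600s is Tuesday. For year 67: 67÷12 = 5 r 7, and 7÷4 = 1, so 5+7+1 = 13.
Tuesday + 13 ≡ Monday — that's 1667's doomsday.
In January the doomsday date is Jan 3 (1667 is not a leap year).
Jan 8 is 5 days after Jan 3; 5 mod 7 = 5, so Monday + 5 = Saturday.

Saturday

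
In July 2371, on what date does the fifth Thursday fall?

July 1, 2371 is a Thursday.
The first Thursday is therefore July 1 (same day).
The fifth Thursday is 1 + 4×7 = July 29.

July 29, 2371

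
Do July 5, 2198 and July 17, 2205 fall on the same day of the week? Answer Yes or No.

No

From Jul 5, 2198 to Jul 17, 2205 is 2568 days.
2568 mod 7 = 6, so they are different weekdays.
(Jul 5, 2198 is a Thursday; Jul 17, 2205 is a Wednesday.)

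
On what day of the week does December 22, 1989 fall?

Doomsday rule: the anchor day for the 1900s is Wednesday. For year 89: 89÷12 = 7 r 5, and 5÷4 = 1, so 7+5+1 = 13.
Wednesday + 13 ≡ Tuesday — that's 1989's doomsday.
In December the doomsday date is Dec 12.
Dec 22 is 10 days after Dec 12; 10 mod 7 = 3, so Tuesday + 3 = Friday.

Friday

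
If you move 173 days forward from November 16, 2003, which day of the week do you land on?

Friday

First find the weekday of Nov 16, 2003. Doomsday rule: the anchor day for the 2000s is Tuesday. For year 03: 3÷12 = 0 r 3, and 3÷4 = 0, so 0+3+0 = 3.
Tuesday + 3 ≡ Friday — that's 2003's doomsday.
In November the doomsday date is Nov 7.
Nov 16 is 9 days after Nov 7; 9 mod 7 = 2, so Friday + 2 = Sunday.
173 mod 7 = 5, so 173 days after a Sunday is Sunday + 5 = Friday.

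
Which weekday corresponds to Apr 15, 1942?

Wednesday

Doomsday rule: the anchor day for the 1900s is Wednesday. For year 42: 42÷12 = 3 r 6, and 6÷4 = 1, so 3+6+1 = 10.
Wednesday + 10 ≡ Saturday — that's 1942's doomsday.
In April the doomsday date is Apr 4.
Apr 15 is 11 days after Apr 4; 11 mod 7 = 4, so Saturday + 4 = Wednesday.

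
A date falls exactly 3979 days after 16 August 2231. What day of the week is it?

Friday

First find the weekday of Aug 16, 2231. Doomsday rule: the anchor day for the 2200s is Friday. For year 31: 31÷12 = 2 r 7, and 7÷4 = 1, so 2+7+1 = 10.
Friday + 10 ≡ Monday — that's 2231's doomsday.
In August the doomsday date is Aug 8.
Aug 16 is 8 days after Aug 8; 8 mod 7 = 1, so Monday + 1 = Tuesday.
3979 mod 7 = 3, so 3979 days after a Tuesday is Tuesday + 3 = Friday.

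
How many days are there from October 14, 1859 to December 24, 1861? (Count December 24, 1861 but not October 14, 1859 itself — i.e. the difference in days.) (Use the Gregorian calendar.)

802

Oct 14, 1859 → Oct 14, 1860: 366 days (Feb 29, 1860 is in that span).
Oct 14, 1860 → Oct 14, 1861: 365 days.
Oct 14, 1861 → Nov 14, 1861: 31 days (October has 31).
Nov 14, 1861 → Dec 14, 1861: 30 days (November has 30).
Dec 14, 1861 → Dec 24, 1861: 10 days.
Total: 802 days.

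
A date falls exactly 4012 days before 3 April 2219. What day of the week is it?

First find the weekday of Apr 3, 2219. Doomsday rule: the anchor day for the 2200s is Friday. For year 19: 19÷12 = 1 r 7, and 7÷4 = 1, so 1+7+1 = 9.
Friday + 9 ≡ Sunday — that's 2219's doomsday.
In April the doomsday date is Apr 4.
Apr 3 is 1 day before Apr 4; 1 mod 7 = 1, so Sunday − 1 = Saturday.
4012 mod 7 = 1, so 4012 days before a Saturday is Saturday − 1 = Friday.

Friday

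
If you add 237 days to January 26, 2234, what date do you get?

Jan has 31 days: +6 → Feb 1, 2234 (231 left).
Feb has 28 days: +28 → Mar 1, 2234 (203 left).
Mar has 31 days: +31 → Apr 1, 2234 (172 left).
Apr has 30 days: +30 → May 1, 2234 (142 left).
May has 31 days: +31 → Jun 1, 2234 (111 left).
Jun has 30 days: +30 → Jul 1, 2234 (81 left).
Jul has 31 days: +31 → Aug 1, 2234 (50 left).
Aug has 31 days: +31 → Sep 1, 2234 (19 left).
+19 → Sep 20, 2234.

September 20, 2234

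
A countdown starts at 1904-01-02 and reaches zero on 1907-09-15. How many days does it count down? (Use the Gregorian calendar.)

Jan 2, 1904 → Jan 2, 1905: 366 days (Feb 29, 1904 is in that span).
Jan 2, 1905 → Jan 2, 1906: 365 days.
Jan 2, 1906 → Jan 2, 1907: 365 days.
Jan 2, 1907 → Feb 2, 1907: 31 days (January has 31).
Feb 2, 1907 → Mar 2, 1907: 28 days (February has 28).
Mar 2, 1907 → Apr 2, 1907: 31 days (March has 31).
Apr 2, 1907 → May 2, 1907: 30 days (April has 30).
May 2, 1907 → Jun 2, 1907: 31 days (May has 31).
Jun 2, 1907 → Jul 2, 1907: 30 days (June has 30).
Jul 2, 1907 → Aug 2, 1907: 31 days (July has 31).
Aug 2, 1907 → Sep 2, 1907: 31 days (August has 31).
Sep 2, 1907 → Sep 15, 1907: 13 days.
Total: 1352 days.

1352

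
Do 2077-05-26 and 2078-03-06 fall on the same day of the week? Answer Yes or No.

From May 26, 2077 to Mar 6, 2078 is 284 days.
284 mod 7 = 4, so they are different weekdays.
(May 26, 2077 is a Wednesday; Mar 6, 2078 is a Sunday.)

No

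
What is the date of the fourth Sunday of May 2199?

May 26, 2199

May 1, 2199 is a Wednesday.
The first Sunday is therefore May 5 (4 days later).
The fourth Sunday is 5 + 3×7 = May 26.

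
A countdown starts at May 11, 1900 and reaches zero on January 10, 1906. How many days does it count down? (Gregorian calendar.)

2070

May 11, 1900 → May 11, 1901: 365 days.
May 11, 1901 → May 11, 1902: 365 days.
May 11, 1902 → May 11, 1903: 365 days.
May 11, 1903 → May 11, 1904: 366 days (Feb 29, 1904 is in that span).
May 11, 1904 → May 11, 1905: 365 days.
May 11, 1905 → Jun 11, 1905: 31 days (May has 31).
Jun 11, 1905 → Jul 11, 1905: 30 days (June has 30).
Jul 11, 1905 → Aug 11, 1905: 31 days (July has 31).
Aug 11, 1905 → Sep 11, 1905: 31 days (August has 31).
Sep 11, 1905 → Oct 11, 1905: 30 days (September has 30).
Oct 11, 1905 → Nov 11, 1905: 31 days (October has 31).
Nov 11, 1905 → Dec 11, 1905: 30 days (November has 30).
Dec 11, 1905 → Jan 10, 1906: 30 days.
Total: 2070 days.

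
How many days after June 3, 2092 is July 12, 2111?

6977

Jun 3, 2092 → Jun 3, 2093: 365 days.
Jun 3, 2093 → Jun 3, 2094: 365 days.
Jun 3, 2094 → Jun 3, 2095: 365 days.
Jun 3, 2095 → Jun 3, 2096: 366 days (Feb 29, 2096 is in that span).
Jun 3, 2096 → Jun 3, 2097: 365 days.
Jun 3, 2097 → Jun 3, 2098: 365 days.
Jun 3, 2098 → Jun 3, 2099: 365 days.
Jun 3, 2099 → Jun 3, 2100: 365 days.
Jun 3, 2100 → Jun 3, 2101: 365 days.
Jun 3, 2101 → Jun 3, 2102: 365 days.
Jun 3, 2102 → Jun 3, 2103: 365 days.
Jun 3, 2103 → Jun 3, 2104: 366 days (Feb 29, 2104 is in that span).
Jun 3, 2104 → Jun 3, 2105: 365 days.
Jun 3, 2105 → Jun 3, 2106: 365 days.
Jun 3, 2106 → Jun 3, 2107: 365 days.
Jun 3, 2107 → Jun 3, 2108: 366 days (Feb 29, 2108 is in that span).
Jun 3, 2108 → Jun 3, 2109: 365 days.
Jun 3, 2109 → Jun 3, 2110: 365 days.
Jun 3, 2110 → Jun 3, 2111: 365 days.
Jun 3, 2111 → Jul 3, 2111: 30 days (June has 30).
Jul 3, 2111 → Jul 12, 2111: 9 days.
Total: 6977 days.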